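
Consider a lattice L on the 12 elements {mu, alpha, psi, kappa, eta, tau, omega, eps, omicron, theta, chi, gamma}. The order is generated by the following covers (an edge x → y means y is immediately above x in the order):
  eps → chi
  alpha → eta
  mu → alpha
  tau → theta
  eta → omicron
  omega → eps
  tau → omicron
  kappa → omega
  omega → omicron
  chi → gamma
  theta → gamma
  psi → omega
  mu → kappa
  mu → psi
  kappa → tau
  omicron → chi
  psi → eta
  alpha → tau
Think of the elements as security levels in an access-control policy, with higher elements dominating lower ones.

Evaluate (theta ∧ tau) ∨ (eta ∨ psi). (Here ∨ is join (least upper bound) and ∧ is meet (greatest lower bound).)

theta ∧ tau = tau
eta ∨ psi = eta
tau ∨ eta = omicron

omicron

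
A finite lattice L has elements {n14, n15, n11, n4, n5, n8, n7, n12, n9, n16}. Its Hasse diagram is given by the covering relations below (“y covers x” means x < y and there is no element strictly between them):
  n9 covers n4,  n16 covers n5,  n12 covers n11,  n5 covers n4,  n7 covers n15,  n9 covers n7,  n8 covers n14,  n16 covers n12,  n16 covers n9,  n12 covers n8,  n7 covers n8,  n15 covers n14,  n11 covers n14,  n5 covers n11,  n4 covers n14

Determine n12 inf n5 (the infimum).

n11

Common lower bounds of {n12, n5}: n11, n14.
The greatest among these is n11.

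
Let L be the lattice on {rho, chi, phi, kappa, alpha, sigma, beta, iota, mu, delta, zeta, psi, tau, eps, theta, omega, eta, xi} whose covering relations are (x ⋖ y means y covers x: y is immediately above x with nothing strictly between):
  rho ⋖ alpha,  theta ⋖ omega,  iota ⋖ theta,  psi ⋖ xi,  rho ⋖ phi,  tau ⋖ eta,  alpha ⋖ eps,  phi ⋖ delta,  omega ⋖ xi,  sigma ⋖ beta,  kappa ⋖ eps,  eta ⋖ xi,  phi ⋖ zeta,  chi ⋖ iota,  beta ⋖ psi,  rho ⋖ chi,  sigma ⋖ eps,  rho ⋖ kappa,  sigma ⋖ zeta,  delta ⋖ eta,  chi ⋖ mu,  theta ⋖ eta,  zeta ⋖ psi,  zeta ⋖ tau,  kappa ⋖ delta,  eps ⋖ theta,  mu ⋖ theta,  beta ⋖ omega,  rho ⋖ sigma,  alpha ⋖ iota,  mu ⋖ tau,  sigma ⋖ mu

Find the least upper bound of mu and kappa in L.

Common upper bounds of {mu, kappa}: eta, omega, theta, xi.
The least among these is theta.

theta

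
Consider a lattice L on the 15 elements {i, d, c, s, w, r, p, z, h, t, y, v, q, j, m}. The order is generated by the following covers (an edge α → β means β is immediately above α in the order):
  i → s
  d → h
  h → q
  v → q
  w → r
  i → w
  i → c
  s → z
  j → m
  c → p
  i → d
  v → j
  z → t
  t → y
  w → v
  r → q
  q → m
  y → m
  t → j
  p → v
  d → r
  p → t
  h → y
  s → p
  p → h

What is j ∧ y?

t

Common lower bounds of {j, y}: c, i, p, s, t, z.
The greatest among these is t.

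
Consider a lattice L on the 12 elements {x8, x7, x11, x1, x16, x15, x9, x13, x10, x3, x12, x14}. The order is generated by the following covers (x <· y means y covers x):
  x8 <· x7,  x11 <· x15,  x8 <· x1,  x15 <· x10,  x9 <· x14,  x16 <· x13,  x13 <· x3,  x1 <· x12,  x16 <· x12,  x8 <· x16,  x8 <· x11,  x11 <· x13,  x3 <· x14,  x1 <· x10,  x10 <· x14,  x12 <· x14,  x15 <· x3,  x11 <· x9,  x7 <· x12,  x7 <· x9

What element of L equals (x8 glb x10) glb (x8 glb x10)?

x8 ∧ x10 = x8
x8 ∧ x10 = x8
x8 ∧ x8 = x8

x8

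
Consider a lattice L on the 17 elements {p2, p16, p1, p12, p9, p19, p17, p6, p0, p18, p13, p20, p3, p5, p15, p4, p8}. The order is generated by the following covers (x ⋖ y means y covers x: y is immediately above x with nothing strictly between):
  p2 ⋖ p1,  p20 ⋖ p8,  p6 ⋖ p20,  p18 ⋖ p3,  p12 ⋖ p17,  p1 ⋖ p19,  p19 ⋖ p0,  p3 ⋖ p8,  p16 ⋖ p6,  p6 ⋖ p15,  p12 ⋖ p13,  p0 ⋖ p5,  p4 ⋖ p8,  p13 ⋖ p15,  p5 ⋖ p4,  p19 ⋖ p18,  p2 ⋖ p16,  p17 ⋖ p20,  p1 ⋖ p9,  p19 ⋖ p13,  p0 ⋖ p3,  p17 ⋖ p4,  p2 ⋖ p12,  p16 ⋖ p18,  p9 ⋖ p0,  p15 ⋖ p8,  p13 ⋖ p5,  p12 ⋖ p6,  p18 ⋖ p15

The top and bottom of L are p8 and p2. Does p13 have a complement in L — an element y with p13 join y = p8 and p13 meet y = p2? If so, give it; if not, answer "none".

For every candidate y, either p13 ∨ y ≠ p8 or p13 ∧ y ≠ p2; no complement exists.

none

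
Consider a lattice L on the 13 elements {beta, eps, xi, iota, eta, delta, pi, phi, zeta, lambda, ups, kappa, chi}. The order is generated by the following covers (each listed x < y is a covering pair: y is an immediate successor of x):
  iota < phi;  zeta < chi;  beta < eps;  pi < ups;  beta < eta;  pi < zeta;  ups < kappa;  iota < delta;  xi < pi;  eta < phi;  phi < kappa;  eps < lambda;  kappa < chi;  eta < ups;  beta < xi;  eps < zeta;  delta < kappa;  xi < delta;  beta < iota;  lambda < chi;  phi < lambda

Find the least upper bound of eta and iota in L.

Common upper bounds of {eta, iota}: chi, kappa, lambda, phi.
The least among these is phi.

phi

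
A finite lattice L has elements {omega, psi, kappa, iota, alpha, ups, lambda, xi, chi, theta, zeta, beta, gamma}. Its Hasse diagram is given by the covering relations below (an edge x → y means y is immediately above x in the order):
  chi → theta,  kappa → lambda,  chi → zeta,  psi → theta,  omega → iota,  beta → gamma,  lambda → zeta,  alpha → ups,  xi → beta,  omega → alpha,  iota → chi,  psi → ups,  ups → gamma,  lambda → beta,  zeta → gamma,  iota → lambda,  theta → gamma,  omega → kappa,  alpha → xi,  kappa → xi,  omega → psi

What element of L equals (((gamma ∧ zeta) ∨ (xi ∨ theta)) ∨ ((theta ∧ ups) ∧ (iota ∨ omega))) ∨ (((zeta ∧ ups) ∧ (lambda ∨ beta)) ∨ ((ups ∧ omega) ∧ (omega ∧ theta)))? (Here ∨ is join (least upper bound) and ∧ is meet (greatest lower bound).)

gamma

gamma ∧ zeta = zeta
xi ∨ theta = gamma
zeta ∨ gamma = gamma
theta ∧ ups = psi
iota ∨ omega = iota
psi ∧ iota = omega
gamma ∨ omega = gamma
zeta ∧ ups = omega
lambda ∨ beta = beta
omega ∧ beta = omega
ups ∧ omega = omega
omega ∧ theta = omega
omega ∧ omega = omega
omega ∨ omega = omega
gamma ∨ omega = gamma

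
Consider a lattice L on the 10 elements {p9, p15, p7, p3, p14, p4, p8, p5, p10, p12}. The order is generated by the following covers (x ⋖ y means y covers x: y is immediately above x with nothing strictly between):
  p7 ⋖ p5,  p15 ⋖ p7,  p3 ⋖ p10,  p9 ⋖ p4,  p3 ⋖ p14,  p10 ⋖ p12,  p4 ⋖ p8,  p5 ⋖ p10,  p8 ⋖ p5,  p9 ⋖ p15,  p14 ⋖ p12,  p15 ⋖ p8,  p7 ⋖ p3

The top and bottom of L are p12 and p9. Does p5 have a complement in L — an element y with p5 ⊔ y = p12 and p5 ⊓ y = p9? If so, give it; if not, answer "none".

none

For every candidate y, either p5 ∨ y ≠ p12 or p5 ∧ y ≠ p9; no complement exists.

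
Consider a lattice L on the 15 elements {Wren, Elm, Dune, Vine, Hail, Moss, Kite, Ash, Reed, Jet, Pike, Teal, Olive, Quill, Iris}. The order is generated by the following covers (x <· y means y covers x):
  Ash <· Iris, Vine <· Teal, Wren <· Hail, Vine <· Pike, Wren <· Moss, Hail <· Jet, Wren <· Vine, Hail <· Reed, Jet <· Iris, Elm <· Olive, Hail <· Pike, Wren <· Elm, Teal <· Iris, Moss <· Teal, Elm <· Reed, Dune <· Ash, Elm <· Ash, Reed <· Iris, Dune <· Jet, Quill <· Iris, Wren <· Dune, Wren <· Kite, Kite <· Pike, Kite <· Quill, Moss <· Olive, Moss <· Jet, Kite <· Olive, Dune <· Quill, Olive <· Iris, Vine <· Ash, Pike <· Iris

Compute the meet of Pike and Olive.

Kite

Common lower bounds of {Pike, Olive}: Kite, Wren.
The greatest among these is Kite.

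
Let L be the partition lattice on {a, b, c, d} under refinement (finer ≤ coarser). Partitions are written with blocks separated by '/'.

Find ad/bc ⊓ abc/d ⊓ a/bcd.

Common lower bounds of {ad/bc, abc/d, a/bcd}: a/b/c/d, a/bc/d.
The greatest among these is a/bc/d.

a/bc/d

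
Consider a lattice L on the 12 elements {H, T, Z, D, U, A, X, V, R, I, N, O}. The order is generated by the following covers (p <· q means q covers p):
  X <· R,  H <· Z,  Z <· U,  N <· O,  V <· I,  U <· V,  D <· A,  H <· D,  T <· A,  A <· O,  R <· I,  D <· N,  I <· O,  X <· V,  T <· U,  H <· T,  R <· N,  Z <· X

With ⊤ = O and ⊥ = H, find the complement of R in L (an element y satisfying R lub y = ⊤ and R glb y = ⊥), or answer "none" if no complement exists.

Need y with R ∨ y = O and R ∧ y = H.
Checking each element gives: A.

A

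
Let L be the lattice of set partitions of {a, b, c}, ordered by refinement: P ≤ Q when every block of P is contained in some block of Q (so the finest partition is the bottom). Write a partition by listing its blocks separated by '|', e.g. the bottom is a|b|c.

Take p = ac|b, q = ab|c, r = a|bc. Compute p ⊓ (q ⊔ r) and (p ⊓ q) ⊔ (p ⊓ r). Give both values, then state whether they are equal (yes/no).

ac|b; a|b|c; no

q ⊔ r = abc, so p ⊓ (q ⊔ r) = ac|b ⊓ abc = ac|b.
p ⊓ q = a|b|c and p ⊓ r = a|b|c, so (p ⊓ q) ⊔ (p ⊓ r) = a|b|c ⊔ a|b|c = a|b|c.
Equal: no.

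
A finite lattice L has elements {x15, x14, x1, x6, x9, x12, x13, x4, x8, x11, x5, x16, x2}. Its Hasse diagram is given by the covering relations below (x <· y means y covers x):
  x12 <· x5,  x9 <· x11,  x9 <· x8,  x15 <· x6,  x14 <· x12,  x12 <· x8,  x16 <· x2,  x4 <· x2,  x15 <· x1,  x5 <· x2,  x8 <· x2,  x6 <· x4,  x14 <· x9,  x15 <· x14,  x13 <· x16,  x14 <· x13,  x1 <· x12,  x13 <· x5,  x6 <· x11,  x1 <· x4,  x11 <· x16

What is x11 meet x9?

Common lower bounds of {x11, x9}: x14, x15, x9.
The greatest among these is x9.

x9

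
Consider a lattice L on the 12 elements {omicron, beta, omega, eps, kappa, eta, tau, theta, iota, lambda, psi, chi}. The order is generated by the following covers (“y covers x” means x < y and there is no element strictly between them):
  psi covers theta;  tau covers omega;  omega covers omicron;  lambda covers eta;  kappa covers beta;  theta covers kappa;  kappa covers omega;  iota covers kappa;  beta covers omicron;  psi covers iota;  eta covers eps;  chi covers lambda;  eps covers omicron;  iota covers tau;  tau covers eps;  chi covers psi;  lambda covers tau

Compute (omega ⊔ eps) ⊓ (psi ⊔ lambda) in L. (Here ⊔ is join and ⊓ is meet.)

tau

omega ∨ eps = tau
psi ∨ lambda = chi
tau ∧ chi = tau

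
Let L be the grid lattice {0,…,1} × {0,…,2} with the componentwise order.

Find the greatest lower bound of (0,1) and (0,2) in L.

(0,1)

In a product of chains, the meet is componentwise min, giving (0,1).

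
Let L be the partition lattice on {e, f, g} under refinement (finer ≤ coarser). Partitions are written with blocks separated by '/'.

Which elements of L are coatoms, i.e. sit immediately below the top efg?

The coatoms are exactly the elements covered by efg: e/fg, ef/g, eg/f.

e/fg, ef/g, eg/f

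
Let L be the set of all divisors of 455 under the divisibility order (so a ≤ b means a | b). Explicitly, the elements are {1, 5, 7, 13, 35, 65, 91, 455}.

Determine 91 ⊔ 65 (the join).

455

In the divisibility order, the join is the least common multiple: lcm(91, 65) = 455.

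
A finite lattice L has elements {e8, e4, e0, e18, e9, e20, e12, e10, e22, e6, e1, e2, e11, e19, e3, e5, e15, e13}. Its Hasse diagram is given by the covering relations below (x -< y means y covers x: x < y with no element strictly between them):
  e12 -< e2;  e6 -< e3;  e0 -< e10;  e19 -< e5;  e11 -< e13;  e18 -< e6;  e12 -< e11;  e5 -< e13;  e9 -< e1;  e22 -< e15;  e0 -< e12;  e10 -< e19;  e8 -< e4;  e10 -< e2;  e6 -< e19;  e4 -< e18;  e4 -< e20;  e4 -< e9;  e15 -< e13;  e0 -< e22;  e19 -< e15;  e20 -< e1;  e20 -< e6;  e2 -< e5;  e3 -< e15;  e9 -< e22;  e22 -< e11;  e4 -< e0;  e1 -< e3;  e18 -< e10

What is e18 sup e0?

Common upper bounds of {e18, e0}: e10, e13, e15, e19, e2, e5.
The least among these is e10.

e10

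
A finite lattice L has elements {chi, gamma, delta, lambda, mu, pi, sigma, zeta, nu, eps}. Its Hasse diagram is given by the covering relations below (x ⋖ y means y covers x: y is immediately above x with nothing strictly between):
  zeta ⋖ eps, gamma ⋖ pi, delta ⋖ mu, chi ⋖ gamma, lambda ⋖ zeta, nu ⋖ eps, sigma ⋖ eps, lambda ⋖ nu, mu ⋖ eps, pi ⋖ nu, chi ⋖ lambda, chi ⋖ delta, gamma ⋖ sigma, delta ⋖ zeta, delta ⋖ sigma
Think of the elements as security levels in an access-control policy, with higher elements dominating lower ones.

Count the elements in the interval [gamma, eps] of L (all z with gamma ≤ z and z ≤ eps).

The interval [gamma, eps] = {eps, gamma, nu, pi, sigma}, which has 5 elements.

5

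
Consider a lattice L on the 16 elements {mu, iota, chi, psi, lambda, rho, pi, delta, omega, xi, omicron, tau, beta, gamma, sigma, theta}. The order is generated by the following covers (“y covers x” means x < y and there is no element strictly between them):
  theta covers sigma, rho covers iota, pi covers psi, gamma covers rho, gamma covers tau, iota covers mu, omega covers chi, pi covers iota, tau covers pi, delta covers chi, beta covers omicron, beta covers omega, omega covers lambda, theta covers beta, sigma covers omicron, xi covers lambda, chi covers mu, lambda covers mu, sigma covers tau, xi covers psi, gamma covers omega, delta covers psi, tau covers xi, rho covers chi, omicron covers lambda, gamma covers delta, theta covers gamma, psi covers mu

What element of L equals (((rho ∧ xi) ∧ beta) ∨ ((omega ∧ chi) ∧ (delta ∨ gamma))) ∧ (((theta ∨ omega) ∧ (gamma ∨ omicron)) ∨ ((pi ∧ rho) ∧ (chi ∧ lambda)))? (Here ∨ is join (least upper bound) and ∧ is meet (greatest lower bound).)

rho ∧ xi = mu
mu ∧ beta = mu
omega ∧ chi = chi
delta ∨ gamma = gamma
chi ∧ gamma = chi
mu ∨ chi = chi
theta ∨ omega = theta
gamma ∨ omicron = theta
theta ∧ theta = theta
pi ∧ rho = iota
chi ∧ lambda = mu
iota ∧ mu = mu
theta ∨ mu = theta
chi ∧ theta = chi

chi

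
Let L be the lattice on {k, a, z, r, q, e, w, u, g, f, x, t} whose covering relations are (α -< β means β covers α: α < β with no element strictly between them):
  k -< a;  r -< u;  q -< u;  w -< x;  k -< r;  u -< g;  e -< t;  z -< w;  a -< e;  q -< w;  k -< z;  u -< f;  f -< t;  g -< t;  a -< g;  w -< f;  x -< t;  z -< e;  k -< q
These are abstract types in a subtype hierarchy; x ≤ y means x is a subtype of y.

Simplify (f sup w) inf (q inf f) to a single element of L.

f ∨ w = f
q ∧ f = q
f ∧ q = q

q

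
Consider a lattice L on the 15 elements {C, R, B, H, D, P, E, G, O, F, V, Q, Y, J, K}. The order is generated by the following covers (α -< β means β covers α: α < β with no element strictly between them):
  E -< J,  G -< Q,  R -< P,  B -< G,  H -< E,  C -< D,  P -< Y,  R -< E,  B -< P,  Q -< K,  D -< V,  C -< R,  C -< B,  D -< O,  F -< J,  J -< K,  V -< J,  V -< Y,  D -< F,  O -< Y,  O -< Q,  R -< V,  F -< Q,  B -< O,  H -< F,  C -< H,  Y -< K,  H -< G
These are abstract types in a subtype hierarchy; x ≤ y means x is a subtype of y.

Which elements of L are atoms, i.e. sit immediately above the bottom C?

B, D, H, R

The atoms are exactly the elements that cover C: B, D, H, R.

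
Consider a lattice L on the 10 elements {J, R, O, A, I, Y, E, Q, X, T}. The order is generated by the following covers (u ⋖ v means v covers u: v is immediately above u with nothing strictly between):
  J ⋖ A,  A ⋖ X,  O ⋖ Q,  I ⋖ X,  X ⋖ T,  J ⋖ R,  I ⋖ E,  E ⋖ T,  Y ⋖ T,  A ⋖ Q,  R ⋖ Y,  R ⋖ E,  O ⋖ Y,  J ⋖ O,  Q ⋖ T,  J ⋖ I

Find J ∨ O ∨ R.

Y

Common upper bounds of {J, O, R}: T, Y.
The least among these is Y.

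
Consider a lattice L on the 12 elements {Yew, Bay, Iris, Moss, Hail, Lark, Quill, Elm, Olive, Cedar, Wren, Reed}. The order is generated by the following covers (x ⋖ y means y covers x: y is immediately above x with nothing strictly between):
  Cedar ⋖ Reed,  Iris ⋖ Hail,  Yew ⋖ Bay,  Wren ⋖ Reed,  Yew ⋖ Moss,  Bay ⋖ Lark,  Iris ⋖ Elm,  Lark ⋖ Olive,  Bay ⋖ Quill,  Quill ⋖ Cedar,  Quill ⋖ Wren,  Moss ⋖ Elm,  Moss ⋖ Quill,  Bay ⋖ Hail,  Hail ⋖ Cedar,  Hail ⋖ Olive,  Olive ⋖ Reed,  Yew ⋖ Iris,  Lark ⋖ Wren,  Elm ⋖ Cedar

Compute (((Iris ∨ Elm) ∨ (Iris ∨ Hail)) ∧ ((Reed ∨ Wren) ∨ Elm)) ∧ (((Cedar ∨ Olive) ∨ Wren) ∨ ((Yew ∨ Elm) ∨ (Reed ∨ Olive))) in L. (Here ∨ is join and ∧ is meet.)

Iris ∨ Elm = Elm
Iris ∨ Hail = Hail
Elm ∨ Hail = Cedar
Reed ∨ Wren = Reed
Reed ∨ Elm = Reed
Cedar ∧ Reed = Cedar
Cedar ∨ Olive = Reed
Reed ∨ Wren = Reed
Yew ∨ Elm = Elm
Reed ∨ Olive = Reed
Elm ∨ Reed = Reed
Reed ∨ Reed = Reed
Cedar ∧ Reed = Cedar

Cedar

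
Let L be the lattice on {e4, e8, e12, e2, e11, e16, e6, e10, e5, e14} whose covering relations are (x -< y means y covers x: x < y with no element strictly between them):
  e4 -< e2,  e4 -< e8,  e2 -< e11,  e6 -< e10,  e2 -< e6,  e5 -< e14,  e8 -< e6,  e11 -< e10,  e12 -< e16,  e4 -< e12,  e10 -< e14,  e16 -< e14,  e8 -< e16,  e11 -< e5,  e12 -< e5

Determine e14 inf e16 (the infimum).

e16

Common lower bounds of {e14, e16}: e12, e16, e4, e8.
The greatest among these is e16.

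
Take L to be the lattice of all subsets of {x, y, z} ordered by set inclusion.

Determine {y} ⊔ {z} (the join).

{y,z}

Common upper bounds of {{y}, {z}}: {x,y,z}, {y,z}.
The least among these is {y,z}.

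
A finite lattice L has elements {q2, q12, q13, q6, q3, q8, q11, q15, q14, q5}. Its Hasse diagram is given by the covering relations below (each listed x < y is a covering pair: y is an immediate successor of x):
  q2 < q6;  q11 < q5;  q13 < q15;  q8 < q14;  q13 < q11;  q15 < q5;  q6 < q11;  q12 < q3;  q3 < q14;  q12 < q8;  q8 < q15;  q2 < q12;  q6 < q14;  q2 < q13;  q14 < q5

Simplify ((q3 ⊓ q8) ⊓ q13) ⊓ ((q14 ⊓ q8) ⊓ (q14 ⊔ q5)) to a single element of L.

q2

q3 ∧ q8 = q12
q12 ∧ q13 = q2
q14 ∧ q8 = q8
q14 ∨ q5 = q5
q8 ∧ q5 = q8
q2 ∧ q8 = q2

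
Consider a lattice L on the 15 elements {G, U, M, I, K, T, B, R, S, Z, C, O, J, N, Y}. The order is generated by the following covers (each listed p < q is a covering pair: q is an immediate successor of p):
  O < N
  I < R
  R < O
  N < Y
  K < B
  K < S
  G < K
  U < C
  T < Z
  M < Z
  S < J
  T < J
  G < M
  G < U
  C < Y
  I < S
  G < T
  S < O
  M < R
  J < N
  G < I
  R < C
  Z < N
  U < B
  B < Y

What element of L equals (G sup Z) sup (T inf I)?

G ∨ Z = Z
T ∧ I = G
Z ∨ G = Z

Z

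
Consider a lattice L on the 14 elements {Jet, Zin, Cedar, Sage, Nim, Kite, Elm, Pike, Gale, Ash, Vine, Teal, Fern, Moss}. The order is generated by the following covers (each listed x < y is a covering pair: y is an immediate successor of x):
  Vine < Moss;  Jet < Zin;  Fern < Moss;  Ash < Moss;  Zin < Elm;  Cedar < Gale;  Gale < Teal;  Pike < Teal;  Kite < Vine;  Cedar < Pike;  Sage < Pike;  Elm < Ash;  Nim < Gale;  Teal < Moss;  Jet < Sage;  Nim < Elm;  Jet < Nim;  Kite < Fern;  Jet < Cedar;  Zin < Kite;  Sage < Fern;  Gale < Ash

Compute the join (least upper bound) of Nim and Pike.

Common upper bounds of {Nim, Pike}: Moss, Teal.
The least among these is Teal.

Teal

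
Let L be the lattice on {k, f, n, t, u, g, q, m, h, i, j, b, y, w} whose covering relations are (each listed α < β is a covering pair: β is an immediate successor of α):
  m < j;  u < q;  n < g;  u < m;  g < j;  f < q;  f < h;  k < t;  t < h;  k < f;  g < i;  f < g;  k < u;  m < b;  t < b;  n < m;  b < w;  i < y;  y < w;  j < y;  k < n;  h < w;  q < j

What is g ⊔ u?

Common upper bounds of {g, u}: j, w, y.
The least among these is j.

j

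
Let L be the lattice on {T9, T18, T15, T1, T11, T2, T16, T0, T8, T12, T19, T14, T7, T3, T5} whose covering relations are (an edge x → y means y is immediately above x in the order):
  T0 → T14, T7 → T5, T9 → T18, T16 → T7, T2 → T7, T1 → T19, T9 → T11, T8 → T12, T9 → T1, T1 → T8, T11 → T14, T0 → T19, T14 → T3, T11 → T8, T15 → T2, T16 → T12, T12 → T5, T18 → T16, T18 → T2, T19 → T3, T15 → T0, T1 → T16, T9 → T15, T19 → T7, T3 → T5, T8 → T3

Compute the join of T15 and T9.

T15

Common upper bounds of {T15, T9}: T0, T14, T15, T19, T2, T3, T5, T7.
The least among these is T15.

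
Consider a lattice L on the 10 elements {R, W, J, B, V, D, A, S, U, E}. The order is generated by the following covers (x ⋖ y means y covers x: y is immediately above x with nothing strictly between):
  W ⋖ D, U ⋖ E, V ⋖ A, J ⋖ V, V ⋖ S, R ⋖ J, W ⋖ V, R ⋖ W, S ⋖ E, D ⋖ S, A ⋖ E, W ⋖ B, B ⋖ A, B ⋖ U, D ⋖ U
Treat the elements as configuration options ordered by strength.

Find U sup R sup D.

Common upper bounds of {U, R, D}: E, U.
The least among these is U.

U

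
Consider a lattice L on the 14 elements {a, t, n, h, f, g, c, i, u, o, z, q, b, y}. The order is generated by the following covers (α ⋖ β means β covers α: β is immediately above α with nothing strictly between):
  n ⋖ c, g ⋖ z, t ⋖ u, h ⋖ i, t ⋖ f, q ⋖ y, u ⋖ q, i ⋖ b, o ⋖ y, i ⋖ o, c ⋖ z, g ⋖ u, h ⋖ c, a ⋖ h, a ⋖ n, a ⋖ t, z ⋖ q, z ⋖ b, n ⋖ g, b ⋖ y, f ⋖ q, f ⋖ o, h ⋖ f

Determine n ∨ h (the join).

Common upper bounds of {n, h}: b, c, q, y, z.
The least among these is c.

c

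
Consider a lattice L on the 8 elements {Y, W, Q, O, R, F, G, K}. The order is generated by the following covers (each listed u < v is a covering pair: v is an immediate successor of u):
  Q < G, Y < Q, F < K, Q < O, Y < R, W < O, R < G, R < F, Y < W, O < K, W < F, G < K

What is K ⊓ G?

G

Common lower bounds of {K, G}: G, Q, R, Y.
The greatest among these is G.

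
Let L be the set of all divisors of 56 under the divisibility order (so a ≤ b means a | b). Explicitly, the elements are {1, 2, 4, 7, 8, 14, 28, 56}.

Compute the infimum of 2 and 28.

Common lower bounds of {2, 28}: 1, 2.
The greatest among these is 2.

2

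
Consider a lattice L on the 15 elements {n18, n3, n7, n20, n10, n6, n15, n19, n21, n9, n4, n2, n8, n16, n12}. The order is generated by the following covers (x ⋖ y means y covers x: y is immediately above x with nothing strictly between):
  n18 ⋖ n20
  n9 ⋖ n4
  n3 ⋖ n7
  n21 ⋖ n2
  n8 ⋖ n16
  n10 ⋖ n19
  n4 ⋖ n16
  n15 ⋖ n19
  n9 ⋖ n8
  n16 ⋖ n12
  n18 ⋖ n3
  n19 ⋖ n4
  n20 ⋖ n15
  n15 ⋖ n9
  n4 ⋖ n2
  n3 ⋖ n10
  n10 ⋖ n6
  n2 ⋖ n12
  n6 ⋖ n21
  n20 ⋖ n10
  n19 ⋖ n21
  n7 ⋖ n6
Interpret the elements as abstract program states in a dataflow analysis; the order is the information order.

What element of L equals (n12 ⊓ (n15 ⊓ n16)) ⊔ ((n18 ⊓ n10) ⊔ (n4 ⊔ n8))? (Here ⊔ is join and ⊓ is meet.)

n16

n15 ∧ n16 = n15
n12 ∧ n15 = n15
n18 ∧ n10 = n18
n4 ∨ n8 = n16
n18 ∨ n16 = n16
n15 ∨ n16 = n16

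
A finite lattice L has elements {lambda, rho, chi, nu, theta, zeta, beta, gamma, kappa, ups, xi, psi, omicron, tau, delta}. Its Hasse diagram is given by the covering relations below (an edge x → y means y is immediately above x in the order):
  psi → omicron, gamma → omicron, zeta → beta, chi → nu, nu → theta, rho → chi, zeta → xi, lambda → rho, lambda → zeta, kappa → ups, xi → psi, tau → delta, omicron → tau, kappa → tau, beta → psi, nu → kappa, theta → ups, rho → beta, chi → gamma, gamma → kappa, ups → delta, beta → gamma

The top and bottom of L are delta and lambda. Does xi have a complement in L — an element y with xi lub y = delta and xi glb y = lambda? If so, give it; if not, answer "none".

Need y with xi ∨ y = delta and xi ∧ y = lambda.
Checking each element gives: theta.

theta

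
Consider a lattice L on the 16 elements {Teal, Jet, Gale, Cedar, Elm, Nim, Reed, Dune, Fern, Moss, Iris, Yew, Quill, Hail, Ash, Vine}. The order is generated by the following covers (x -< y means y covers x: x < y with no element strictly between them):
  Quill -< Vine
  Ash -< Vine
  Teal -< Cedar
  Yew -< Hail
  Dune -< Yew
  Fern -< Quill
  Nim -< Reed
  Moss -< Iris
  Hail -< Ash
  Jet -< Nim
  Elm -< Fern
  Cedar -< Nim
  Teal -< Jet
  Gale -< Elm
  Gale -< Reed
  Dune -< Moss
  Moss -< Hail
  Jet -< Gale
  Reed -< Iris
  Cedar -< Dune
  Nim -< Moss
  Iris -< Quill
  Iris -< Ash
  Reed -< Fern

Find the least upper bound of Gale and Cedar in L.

Common upper bounds of {Gale, Cedar}: Ash, Fern, Iris, Quill, Reed, Vine.
The least among these is Reed.

Reed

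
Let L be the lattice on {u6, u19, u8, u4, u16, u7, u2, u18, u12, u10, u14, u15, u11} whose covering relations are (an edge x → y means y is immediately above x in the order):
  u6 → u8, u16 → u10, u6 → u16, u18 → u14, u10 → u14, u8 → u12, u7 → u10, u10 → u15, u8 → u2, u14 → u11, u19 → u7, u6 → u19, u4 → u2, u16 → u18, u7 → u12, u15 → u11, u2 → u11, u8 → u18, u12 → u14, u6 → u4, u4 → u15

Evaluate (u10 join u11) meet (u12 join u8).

u10 ∨ u11 = u11
u12 ∨ u8 = u12
u11 ∧ u12 = u12

u12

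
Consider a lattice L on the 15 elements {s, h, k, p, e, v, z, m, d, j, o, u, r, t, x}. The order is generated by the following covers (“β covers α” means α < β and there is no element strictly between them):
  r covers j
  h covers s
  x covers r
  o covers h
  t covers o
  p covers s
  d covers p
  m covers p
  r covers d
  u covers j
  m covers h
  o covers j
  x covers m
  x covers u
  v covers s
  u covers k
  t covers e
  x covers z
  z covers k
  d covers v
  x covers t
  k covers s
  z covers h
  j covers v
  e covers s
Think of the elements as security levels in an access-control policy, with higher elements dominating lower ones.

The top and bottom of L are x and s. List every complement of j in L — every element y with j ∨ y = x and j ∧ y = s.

Need y with j ∨ y = x and j ∧ y = s.
Checking each element gives: m, z.

m, z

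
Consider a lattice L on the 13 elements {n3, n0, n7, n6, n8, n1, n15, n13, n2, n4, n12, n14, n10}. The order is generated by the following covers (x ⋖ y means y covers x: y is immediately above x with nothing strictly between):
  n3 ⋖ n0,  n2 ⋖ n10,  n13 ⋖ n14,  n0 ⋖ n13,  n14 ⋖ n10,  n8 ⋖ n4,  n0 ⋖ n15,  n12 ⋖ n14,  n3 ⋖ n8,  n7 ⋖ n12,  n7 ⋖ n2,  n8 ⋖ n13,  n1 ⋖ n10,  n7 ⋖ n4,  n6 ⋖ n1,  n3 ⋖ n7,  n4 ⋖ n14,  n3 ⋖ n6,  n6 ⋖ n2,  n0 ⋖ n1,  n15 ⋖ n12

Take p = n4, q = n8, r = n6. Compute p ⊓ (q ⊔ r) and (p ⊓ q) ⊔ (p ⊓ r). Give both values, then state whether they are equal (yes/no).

n4; n8; no

q ⊔ r = n10, so p ⊓ (q ⊔ r) = n4 ⊓ n10 = n4.
p ⊓ q = n8 and p ⊓ r = n3, so (p ⊓ q) ⊔ (p ⊓ r) = n8 ⊔ n3 = n8.
Equal: no.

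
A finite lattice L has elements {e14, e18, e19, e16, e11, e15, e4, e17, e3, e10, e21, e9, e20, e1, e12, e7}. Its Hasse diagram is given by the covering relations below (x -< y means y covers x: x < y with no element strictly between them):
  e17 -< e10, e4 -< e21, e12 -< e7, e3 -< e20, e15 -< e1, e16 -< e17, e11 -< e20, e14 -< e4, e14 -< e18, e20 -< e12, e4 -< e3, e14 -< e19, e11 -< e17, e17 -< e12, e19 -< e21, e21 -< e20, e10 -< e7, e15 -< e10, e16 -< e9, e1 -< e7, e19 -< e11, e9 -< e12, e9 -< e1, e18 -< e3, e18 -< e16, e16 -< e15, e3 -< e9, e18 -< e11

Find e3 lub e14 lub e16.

Common upper bounds of {e3, e14, e16}: e1, e12, e7, e9.
The least among these is e9.

e9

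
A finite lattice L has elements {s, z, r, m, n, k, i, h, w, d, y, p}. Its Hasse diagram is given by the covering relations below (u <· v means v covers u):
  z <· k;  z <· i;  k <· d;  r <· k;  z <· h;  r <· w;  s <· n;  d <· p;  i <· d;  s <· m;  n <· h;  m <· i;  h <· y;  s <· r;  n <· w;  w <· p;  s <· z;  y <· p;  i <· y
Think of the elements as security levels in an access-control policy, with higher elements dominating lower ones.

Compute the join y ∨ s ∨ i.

y

Common upper bounds of {y, s, i}: p, y.
The least among these is y.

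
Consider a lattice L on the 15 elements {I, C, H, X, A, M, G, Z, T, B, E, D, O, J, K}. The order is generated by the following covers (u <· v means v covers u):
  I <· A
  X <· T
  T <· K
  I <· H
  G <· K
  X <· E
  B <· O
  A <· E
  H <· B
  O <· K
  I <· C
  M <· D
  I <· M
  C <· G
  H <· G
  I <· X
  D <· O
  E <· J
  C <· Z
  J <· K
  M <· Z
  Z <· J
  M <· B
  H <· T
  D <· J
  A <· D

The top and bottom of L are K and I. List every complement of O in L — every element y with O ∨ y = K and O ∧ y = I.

Need y with O ∨ y = K and O ∧ y = I.
Checking each element gives: C, X.

C, X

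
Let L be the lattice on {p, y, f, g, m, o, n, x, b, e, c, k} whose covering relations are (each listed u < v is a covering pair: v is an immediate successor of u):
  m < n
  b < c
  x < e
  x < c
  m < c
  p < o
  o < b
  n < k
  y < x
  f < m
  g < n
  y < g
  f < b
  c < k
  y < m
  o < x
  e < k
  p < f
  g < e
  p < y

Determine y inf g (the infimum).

y

Common lower bounds of {y, g}: p, y.
The greatest among these is y.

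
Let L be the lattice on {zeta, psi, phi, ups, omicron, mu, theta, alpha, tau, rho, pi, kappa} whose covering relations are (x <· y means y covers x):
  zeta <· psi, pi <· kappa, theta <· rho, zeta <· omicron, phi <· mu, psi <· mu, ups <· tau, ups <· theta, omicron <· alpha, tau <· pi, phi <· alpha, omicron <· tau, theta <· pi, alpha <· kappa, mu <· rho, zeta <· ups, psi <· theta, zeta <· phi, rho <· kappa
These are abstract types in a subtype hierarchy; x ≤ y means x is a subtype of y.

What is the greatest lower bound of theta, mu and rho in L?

psi

Common lower bounds of {theta, mu, rho}: psi, zeta.
The greatest among these is psi.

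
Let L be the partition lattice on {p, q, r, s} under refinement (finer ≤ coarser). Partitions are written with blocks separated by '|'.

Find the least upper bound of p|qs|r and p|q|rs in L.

The join of p|qs|r and p|q|rs merges any blocks that overlap across the partitions, giving p|qrs.

p|qrs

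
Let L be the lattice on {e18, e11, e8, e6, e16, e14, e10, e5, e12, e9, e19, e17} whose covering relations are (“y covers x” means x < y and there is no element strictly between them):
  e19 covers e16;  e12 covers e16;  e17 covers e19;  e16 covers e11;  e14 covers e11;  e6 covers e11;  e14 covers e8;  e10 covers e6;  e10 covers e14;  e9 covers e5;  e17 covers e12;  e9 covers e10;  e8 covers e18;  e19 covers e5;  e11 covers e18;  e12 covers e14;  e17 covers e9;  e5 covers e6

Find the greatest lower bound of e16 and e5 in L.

Common lower bounds of {e16, e5}: e11, e18.
The greatest among these is e11.

e11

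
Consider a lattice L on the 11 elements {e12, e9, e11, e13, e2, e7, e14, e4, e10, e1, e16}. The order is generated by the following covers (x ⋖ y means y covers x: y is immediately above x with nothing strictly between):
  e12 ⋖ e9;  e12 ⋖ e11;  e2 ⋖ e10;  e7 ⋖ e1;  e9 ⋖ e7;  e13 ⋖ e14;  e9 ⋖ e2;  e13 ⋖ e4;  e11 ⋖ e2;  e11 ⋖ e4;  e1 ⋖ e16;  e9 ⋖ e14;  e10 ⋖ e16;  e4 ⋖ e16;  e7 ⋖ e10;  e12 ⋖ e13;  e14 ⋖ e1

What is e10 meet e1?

e7

Common lower bounds of {e10, e1}: e12, e7, e9.
The greatest among these is e7.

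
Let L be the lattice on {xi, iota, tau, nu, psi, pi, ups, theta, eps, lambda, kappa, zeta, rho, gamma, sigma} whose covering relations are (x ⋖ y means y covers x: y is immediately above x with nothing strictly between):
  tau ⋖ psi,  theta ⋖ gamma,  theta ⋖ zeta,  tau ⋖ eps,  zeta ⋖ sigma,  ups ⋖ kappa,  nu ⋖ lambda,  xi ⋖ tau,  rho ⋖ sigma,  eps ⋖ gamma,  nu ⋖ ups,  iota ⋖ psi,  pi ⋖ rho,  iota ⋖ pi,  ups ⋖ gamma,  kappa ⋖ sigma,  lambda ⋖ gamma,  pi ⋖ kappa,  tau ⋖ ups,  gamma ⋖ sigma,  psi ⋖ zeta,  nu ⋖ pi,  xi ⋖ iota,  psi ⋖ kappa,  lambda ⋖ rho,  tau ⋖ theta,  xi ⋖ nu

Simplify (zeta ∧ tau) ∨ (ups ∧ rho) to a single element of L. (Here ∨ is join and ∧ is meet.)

ups

zeta ∧ tau = tau
ups ∧ rho = nu
tau ∨ nu = ups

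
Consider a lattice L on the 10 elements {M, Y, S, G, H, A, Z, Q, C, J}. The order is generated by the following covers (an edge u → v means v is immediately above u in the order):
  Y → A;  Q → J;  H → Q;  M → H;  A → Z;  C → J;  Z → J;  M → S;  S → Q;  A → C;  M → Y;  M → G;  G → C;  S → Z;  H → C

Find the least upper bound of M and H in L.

Common upper bounds of {M, H}: C, H, J, Q.
The least among these is H.

H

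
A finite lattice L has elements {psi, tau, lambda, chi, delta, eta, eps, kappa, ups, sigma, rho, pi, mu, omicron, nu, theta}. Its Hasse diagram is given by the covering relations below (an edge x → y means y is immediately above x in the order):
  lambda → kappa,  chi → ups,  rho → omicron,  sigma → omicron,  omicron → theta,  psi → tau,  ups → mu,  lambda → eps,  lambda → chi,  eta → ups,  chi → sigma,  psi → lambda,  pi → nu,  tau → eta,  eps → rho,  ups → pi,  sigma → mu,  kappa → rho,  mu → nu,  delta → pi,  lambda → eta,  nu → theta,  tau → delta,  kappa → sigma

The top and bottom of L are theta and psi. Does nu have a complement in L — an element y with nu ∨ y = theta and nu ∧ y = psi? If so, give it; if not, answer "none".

For every candidate y, either nu ∨ y ≠ theta or nu ∧ y ≠ psi; no complement exists.

none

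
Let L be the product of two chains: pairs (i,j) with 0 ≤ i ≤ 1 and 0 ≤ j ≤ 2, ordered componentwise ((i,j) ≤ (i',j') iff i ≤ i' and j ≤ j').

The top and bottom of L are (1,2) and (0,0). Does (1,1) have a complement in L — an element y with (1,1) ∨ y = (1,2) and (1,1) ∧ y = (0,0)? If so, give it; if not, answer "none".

none

For every candidate y, either (1,1) ∨ y ≠ (1,2) or (1,1) ∧ y ≠ (0,0); no complement exists.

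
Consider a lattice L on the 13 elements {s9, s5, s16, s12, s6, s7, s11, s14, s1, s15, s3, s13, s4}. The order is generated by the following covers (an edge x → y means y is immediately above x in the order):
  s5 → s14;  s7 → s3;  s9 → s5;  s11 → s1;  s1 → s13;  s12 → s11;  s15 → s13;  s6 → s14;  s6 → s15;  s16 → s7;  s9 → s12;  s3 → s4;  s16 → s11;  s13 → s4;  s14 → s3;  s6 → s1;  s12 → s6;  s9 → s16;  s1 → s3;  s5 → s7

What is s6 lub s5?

Common upper bounds of {s6, s5}: s14, s3, s4.
The least among these is s14.

s14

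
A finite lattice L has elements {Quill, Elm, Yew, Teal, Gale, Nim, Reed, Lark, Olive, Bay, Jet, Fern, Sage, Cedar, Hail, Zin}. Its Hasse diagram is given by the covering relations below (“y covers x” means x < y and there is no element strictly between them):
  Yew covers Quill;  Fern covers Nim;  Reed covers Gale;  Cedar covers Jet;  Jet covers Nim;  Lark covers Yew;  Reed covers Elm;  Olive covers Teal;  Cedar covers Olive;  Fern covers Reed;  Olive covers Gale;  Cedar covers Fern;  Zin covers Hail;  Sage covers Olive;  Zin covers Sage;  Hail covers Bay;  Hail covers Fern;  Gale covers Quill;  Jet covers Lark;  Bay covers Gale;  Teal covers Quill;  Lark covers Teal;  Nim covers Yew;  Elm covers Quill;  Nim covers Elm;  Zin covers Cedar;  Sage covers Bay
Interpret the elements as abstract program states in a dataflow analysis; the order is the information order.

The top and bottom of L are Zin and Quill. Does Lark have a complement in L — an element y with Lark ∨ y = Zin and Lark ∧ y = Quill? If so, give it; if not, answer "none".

Need y with Lark ∨ y = Zin and Lark ∧ y = Quill.
Checking each element gives: Bay.

Bay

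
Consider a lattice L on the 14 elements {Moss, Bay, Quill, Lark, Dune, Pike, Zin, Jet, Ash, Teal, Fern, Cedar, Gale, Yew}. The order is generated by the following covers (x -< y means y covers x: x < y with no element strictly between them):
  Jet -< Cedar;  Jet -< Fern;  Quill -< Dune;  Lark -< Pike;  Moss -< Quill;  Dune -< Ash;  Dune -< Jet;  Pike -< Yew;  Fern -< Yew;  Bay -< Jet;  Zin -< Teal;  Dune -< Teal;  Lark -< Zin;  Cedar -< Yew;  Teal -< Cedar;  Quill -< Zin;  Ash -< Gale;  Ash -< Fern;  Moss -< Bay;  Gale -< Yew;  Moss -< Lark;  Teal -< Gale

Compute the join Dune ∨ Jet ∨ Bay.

Common upper bounds of {Dune, Jet, Bay}: Cedar, Fern, Jet, Yew.
The least among these is Jet.

Jet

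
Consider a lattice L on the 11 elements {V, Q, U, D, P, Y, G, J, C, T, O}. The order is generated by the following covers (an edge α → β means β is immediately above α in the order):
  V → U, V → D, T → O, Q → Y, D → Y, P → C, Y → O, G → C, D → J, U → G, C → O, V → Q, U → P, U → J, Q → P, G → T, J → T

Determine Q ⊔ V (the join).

Q

Common upper bounds of {Q, V}: C, O, P, Q, Y.
The least among these is Q.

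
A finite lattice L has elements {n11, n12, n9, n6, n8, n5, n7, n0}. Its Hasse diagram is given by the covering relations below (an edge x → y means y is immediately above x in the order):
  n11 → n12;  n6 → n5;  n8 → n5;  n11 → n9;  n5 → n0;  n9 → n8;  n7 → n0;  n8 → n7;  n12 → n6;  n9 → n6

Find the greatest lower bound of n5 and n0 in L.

n5

Common lower bounds of {n5, n0}: n11, n12, n5, n6, n8, n9.
The greatest among these is n5.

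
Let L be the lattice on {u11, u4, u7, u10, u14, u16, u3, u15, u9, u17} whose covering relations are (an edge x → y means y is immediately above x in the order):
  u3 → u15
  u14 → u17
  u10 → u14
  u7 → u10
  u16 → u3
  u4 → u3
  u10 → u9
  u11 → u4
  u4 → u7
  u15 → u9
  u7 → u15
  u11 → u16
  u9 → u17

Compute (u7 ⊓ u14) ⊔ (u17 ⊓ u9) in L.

u9

u7 ∧ u14 = u7
u17 ∧ u9 = u9
u7 ∨ u9 = u9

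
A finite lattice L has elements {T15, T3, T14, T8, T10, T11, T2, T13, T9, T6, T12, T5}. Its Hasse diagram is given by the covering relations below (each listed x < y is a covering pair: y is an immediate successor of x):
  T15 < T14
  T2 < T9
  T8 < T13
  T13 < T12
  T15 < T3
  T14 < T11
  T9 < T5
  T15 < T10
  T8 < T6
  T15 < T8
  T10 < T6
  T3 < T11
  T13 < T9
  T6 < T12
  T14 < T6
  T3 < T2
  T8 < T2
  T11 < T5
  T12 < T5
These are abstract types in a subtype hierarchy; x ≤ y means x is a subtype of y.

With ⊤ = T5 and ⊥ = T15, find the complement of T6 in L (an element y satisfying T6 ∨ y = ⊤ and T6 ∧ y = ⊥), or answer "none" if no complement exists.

Need y with T6 ∨ y = T5 and T6 ∧ y = T15.
Checking each element gives: T3.

T3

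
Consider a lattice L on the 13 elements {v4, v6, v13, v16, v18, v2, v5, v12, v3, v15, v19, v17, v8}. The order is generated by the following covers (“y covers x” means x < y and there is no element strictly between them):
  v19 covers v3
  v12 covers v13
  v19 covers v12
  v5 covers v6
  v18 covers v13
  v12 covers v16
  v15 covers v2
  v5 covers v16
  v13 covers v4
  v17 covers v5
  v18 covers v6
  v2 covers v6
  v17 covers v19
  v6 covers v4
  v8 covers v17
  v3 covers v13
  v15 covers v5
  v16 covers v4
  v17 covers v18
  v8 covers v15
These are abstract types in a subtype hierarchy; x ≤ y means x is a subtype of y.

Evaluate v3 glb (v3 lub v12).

v3 ∨ v12 = v19
v3 ∧ v19 = v3

v3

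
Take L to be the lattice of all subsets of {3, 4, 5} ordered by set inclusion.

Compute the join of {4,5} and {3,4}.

Under ⊆, join is union: {4,5} ∪ {3,4} = {3,4,5}.

{3,4,5}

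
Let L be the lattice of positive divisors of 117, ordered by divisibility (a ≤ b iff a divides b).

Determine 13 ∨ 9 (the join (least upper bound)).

Common upper bounds of {13, 9}: 117.
The least among these is 117.

117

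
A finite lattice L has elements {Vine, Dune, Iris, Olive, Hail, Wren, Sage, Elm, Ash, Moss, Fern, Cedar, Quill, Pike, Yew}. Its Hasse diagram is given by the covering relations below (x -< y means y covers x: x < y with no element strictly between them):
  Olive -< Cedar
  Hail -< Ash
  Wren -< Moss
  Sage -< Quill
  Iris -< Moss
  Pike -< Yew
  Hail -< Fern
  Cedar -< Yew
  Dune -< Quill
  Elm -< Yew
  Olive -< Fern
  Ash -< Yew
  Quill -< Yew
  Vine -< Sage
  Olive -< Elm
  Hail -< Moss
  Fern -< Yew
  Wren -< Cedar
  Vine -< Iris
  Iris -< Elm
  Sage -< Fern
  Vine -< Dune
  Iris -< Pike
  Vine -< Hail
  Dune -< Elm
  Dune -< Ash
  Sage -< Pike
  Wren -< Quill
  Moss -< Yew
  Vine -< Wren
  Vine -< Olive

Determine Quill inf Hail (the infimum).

Common lower bounds of {Quill, Hail}: Vine.
The greatest among these is Vine.

Vine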